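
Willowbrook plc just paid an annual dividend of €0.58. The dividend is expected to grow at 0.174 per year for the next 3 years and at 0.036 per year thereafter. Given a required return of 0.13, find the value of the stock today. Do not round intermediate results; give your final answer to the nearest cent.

D_1 = 0.68092
D_2 = 0.79940
D_3 = 0.93850
Terminal value at year 3: TV = D_3×(1+g_2)/(r−g_2) = 0.97228/0.094 = 10.34342
P_0 = D_1/(1+r)^1 + D_2/(1+r)^2 + D_3/(1+r)^3 + TV/(1+r)^3
    = 0.60258 + 0.62605 + 0.65042 + 7.16851 = 9.04757

€9.05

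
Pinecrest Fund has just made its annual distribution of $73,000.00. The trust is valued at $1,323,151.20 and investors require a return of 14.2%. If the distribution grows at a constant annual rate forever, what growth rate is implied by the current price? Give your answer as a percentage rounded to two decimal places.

8.23%

P = D₀(1+g)/(r−g) ⇒ P(r−g) = D₀(1+g) ⇒ g(P+D₀) = P·r − D₀
g = (P·r − D₀)/(P + D₀) = ($1,323,151.20×0.142 − $73,000.00) / ($1,323,151.20 + $73,000.00) = 0.082289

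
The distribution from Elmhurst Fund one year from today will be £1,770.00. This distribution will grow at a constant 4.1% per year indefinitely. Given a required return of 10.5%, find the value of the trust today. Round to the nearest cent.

£27656.25

Growing perpetuity: P = D₁ / (r − g) = £1,770.0000 / (0.105 − 0.041) = £27,656.25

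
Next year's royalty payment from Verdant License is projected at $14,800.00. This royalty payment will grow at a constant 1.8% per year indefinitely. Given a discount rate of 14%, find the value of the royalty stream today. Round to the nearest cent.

$121311.48

Growing perpetuity: P = D₁ / (r − g) = $14,800.0000 / (0.14 − 0.018) = $121,311.48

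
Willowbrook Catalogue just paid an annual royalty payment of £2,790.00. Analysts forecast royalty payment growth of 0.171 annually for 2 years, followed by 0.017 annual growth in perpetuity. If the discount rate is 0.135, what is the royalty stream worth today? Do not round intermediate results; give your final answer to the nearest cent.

D_1 = 3267.09000
D_2 = 3825.76239
Terminal value at year 2: TV = D_2×(1+g_2)/(r−g_2) = 3890.80035/0.118 = 32972.88433
P_0 = D_1/(1+r)^1 + D_2/(1+r)^2 + TV/(1+r)^2
    = 2878.49339 + 2969.79362 + 25595.59419 = 31443.88121

£31443.88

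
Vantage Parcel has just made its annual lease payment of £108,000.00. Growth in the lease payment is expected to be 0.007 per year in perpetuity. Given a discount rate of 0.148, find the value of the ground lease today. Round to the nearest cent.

D₁ = D₀ × (1 + g) = £108,000.00 × 1.007 = £108,756.0000
Growing perpetuity: P = D₁ / (r − g) = £108,756.0000 / (0.148 − 0.007) = £771,319.15

£771319.15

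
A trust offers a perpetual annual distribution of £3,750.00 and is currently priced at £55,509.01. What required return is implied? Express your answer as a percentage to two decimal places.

P = C/r ⇒ r = C/P = £3,750.00/£55,509.01 = 0.067557

6.76%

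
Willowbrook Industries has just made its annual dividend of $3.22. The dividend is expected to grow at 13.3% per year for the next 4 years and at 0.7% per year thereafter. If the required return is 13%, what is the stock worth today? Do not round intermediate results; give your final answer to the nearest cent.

$39.61

D_1 = 3.64826
D_2 = 4.13348
D_3 = 4.68323
D_4 = 5.30610
Terminal value at year 4: TV = D_4×(1+g_2)/(r−g_2) = 5.34324/0.123 = 43.44101
P_0 = D_1/(1+r)^1 + D_2/(1+r)^2 + D_3/(1+r)^3 + D_4/(1+r)^4 + TV/(1+r)^4
    = 3.22855 + 3.23712 + 3.24571 + 3.25433 + 26.64318 = 39.60890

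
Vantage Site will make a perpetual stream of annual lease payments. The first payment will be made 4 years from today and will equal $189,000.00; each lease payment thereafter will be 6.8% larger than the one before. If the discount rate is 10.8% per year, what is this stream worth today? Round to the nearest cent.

Value at end of year 3: C₁ / (r − g) = $189,000.00 / (0.108 − 0.068) = $4,725,000.0000
Discount to today: PV = $4,725,000.0000 / (1 + 0.108)^3 = $4,725,000.0000 / 1.360252 = $3,473,621.80

$3473621.80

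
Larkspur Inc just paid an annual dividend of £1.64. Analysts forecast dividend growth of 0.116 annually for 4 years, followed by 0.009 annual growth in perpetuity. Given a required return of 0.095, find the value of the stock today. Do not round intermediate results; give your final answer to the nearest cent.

D_1 = 1.83024
D_2 = 2.04255
D_3 = 2.27948
D_4 = 2.54390
Terminal value at year 4: TV = D_4×(1+g_2)/(r−g_2) = 2.56680/0.086 = 29.84650
P_0 = D_1/(1+r)^1 + D_2/(1+r)^2 + D_3/(1+r)^3 + D_4/(1+r)^4 + TV/(1+r)^4
    = 1.67145 + 1.70351 + 1.73618 + 1.76947 + 20.76045 = 27.64107

£27.64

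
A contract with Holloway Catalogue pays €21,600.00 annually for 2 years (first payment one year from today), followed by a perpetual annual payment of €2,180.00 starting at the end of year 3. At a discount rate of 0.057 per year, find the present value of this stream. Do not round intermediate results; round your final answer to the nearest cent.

PV of 2-year annuity: €21,600.00 × [1 − (1+0.057)^−2] / 0.057 = 39768.39541
Perpetuity value at year 2: €2,180.00 / 0.057 = 38245.61404
PV of perpetuity: 38245.61404 / (1+0.057)^2 = 34231.95191
Total PV = 39768.39541 + 34231.95191 = 74000.34731

€74000.35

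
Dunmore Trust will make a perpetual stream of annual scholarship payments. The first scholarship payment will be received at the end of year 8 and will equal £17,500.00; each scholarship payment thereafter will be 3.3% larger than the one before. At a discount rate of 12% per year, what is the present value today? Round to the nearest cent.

Value at end of year 7: C₁ / (r − g) = £17,500.00 / (0.12 − 0.033) = £201,149.4253
Discount to today: PV = £201,149.4253 / (1 + 0.12)^7 = £201,149.4253 / 2.210681 = £90,989.78

£90989.78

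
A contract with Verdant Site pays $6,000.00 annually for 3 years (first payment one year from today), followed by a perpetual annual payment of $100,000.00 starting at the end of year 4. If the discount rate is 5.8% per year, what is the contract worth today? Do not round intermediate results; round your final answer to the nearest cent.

PV of 3-year annuity: $6,000.00 × [1 − (1+0.058)^−3] / 0.058 = 16097.60320
Perpetuity value at year 3: $100,000.00 / 0.058 = 1724137.93103
PV of perpetuity: 1724137.93103 / (1+0.058)^3 = 1455844.54442
Total PV = 16097.60320 + 1455844.54442 = 1471942.14762

$1471942.15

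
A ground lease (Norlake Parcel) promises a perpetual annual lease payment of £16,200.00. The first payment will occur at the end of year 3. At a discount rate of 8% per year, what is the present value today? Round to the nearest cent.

£173611.11

Value at end of year 2: C / r = £16,200.00 / 0.08 = £202,500.0000
Discount to today: PV = £202,500.0000 / (1 + 0.08)^2 = £202,500.0000 / 1.166400 = £173,611.11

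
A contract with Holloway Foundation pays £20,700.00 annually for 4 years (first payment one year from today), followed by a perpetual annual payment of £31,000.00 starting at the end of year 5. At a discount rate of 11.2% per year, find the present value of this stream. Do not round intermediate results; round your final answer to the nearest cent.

PV of 4-year annuity: £20,700.00 × [1 − (1+0.112)^−4] / 0.112 = 63947.35074
Perpetuity value at year 4: £31,000.00 / 0.112 = 276785.71429
PV of perpetuity: 276785.71429 / (1+0.112)^4 = 181019.15038
Total PV = 63947.35074 + 181019.15038 = 244966.50112

£244966.50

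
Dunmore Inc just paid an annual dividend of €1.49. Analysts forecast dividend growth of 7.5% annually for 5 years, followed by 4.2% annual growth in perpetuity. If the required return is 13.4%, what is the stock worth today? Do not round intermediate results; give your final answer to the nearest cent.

€19.28

D_1 = 1.60175
D_2 = 1.72188
D_3 = 1.85102
D_4 = 1.98985
D_5 = 2.13909
Terminal value at year 5: TV = D_5×(1+g_2)/(r−g_2) = 2.22893/0.092 = 24.22749
P_0 = D_1/(1+r)^1 + D_2/(1+r)^2 + D_3/(1+r)^3 + D_4/(1+r)^4 + D_5/(1+r)^5 + TV/(1+r)^5
    = 1.41248 + 1.33899 + 1.26932 + 1.20328 + 1.14068 + 12.91943 = 19.28418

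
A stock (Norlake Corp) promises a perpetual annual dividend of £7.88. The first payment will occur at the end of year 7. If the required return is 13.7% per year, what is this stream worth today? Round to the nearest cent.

£26.62

Value at end of year 6: C / r = £7.88 / 0.137 = £57.5182
Discount to today: PV = £57.5182 / (1 + 0.137)^6 = £57.5182 / 2.160542 = £26.62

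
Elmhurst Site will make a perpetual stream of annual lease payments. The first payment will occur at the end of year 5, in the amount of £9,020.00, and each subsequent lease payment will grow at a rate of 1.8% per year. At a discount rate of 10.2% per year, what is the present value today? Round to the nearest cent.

£72811.65

Value at end of year 4: C₁ / (r − g) = £9,020.00 / (0.102 − 0.018) = £107,380.9524
Discount to today: PV = £107,380.9524 / (1 + 0.102)^4 = £107,380.9524 / 1.474777 = £72,811.65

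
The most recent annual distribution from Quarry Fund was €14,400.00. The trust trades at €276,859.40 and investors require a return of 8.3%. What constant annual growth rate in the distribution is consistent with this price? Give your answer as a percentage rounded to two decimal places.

2.95%

P = D₀(1+g)/(r−g) ⇒ P(r−g) = D₀(1+g) ⇒ g(P+D₀) = P·r − D₀
g = (P·r − D₀)/(P + D₀) = (€276,859.40×0.083 − €14,400.00) / (€276,859.40 + €14,400.00) = 0.029456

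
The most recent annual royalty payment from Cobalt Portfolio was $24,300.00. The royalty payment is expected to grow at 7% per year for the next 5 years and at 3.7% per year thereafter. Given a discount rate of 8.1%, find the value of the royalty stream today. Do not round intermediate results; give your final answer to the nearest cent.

$661996.06

D_1 = 26001.00000
D_2 = 27821.07000
D_3 = 29768.54490
D_4 = 31852.34304
D_5 = 34082.00706
Terminal value at year 5: TV = D_5×(1+g_2)/(r−g_2) = 35343.04132/0.044 = 803250.93902
P_0 = D_1/(1+r)^1 + D_2/(1+r)^2 + D_3/(1+r)^3 + D_4/(1+r)^4 + D_5/(1+r)^5 + TV/(1+r)^5
    = 24052.72895 + 23807.97408 + 23565.70977 + 23325.91069 + 23088.55175 + 544155.18556 = 661996.06081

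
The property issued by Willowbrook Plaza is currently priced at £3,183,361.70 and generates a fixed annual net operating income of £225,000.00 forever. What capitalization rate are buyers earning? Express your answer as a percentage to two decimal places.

7.07%

P = C/r ⇒ r = C/P = £225,000.00/£3,183,361.70 = 0.070680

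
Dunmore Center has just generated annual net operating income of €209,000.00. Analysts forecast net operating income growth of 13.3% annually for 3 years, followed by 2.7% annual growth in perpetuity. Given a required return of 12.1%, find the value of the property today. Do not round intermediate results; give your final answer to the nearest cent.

D_1 = 236797.00000
D_2 = 268291.00100
D_3 = 303973.70413
Terminal value at year 3: TV = D_3×(1+g_2)/(r−g_2) = 312180.99414/0.094 = 3321074.40579
P_0 = D_1/(1+r)^1 + D_2/(1+r)^2 + D_3/(1+r)^3 + TV/(1+r)^3
    = 211237.28814 + 213498.52583 + 215783.96946 + 2357554.64509 = 2998074.42852

€2998074.43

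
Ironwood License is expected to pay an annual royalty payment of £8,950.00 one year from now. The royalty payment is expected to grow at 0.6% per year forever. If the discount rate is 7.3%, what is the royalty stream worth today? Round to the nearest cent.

£133582.09

Growing perpetuity: P = D₁ / (r − g) = £8,950.0000 / (0.073 − 0.006) = £133,582.09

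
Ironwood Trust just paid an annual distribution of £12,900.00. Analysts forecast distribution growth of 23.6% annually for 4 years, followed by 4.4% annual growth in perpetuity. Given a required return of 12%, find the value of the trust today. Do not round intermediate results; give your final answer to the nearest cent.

D_1 = 15944.40000
D_2 = 19707.27840
D_3 = 24358.19610
D_4 = 30106.73038
Terminal value at year 4: TV = D_4×(1+g_2)/(r−g_2) = 31431.42652/0.076 = 413571.40157
P_0 = D_1/(1+r)^1 + D_2/(1+r)^2 + D_3/(1+r)^3 + D_4/(1+r)^4 + TV/(1+r)^4
    = 14236.07143 + 15710.52168 + 17337.68286 + 19133.37144 + 262832.10241 = 329249.74982

£329249.75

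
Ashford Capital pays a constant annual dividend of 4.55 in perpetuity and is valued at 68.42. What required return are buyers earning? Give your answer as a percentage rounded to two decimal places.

6.65%

P = C/r ⇒ r = C/P = 4.55/68.42 = 0.066501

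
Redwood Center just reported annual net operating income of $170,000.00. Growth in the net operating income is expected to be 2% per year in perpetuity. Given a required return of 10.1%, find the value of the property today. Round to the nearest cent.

D₁ = D₀ × (1 + g) = $170,000.00 × 1.02 = $173,400.0000
Growing perpetuity: P = D₁ / (r − g) = $173,400.0000 / (0.101 − 0.02) = $2,140,740.74

$2140740.74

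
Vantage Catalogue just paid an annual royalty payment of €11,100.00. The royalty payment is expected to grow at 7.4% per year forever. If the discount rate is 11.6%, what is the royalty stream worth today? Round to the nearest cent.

€283842.86

D₁ = D₀ × (1 + g) = €11,100.00 × 1.074 = €11,921.4000
Growing perpetuity: P = D₁ / (r − g) = €11,921.4000 / (0.116 − 0.074) = €283,842.86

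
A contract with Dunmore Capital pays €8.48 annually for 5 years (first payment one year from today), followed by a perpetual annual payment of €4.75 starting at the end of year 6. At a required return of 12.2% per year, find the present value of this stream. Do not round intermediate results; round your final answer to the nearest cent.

€52.31

PV of 5-year annuity: €8.48 × [1 − (1+0.122)^−5] / 0.122 = 30.41765
Perpetuity value at year 5: €4.75 / 0.122 = 38.93443
PV of perpetuity: 38.93443 / (1+0.122)^5 = 21.89624
Total PV = 30.41765 + 21.89624 = 52.31389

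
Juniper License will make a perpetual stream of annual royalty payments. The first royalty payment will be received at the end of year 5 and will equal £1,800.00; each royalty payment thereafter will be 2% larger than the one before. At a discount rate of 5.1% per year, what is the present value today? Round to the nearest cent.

£47588.27

Value at end of year 4: C₁ / (r − g) = £1,800.00 / (0.051 − 0.02) = £58,064.5161
Discount to today: PV = £58,064.5161 / (1 + 0.051)^4 = £58,064.5161 / 1.220143 = £47,588.27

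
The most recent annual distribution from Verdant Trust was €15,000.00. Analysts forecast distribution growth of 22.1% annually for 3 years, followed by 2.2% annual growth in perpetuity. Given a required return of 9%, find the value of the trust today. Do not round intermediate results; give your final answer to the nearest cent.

€373593.51

D_1 = 18315.00000
D_2 = 22362.61500
D_3 = 27304.75292
Terminal value at year 3: TV = D_3×(1+g_2)/(r−g_2) = 27905.45748/0.068 = 410374.37469
P_0 = D_1/(1+r)^1 + D_2/(1+r)^2 + D_3/(1+r)^3 + TV/(1+r)^3
    = 16802.75229 + 18822.16564 + 21084.27913 + 316884.31278 = 373593.50984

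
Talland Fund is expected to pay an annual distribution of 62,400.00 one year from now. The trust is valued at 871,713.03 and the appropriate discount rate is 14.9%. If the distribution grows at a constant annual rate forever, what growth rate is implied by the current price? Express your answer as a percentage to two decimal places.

P = D₁/(r−g) ⇒ g = r − D₁/P = 0.149 − 62,400.00/871,713.03 = 0.077417

7.74%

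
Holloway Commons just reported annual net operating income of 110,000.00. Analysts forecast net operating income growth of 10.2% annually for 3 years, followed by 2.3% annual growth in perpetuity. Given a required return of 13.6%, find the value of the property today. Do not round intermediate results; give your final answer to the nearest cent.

1219712.57

D_1 = 121220.00000
D_2 = 133584.44000
D_3 = 147210.05288
Terminal value at year 3: TV = D_3×(1+g_2)/(r−g_2) = 150595.88410/0.113 = 1332706.93890
P_0 = D_1/(1+r)^1 + D_2/(1+r)^2 + D_3/(1+r)^3 + TV/(1+r)^3
    = 106707.74648 + 103514.02871 + 100415.89757 + 909074.89573 = 1219712.56850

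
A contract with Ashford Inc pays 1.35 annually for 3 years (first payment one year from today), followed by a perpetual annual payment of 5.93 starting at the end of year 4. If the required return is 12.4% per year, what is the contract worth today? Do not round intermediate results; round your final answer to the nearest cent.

36.90

PV of 3-year annuity: 1.35 × [1 − (1+0.124)^−3] / 0.124 = 3.22031
Perpetuity value at year 3: 5.93 / 0.124 = 47.82258
PV of perpetuity: 47.82258 / (1+0.124)^3 = 33.67705
Total PV = 3.22031 + 33.67705 = 36.89737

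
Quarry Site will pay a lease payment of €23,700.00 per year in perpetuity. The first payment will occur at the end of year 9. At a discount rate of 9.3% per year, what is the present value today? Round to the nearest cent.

Value at end of year 8: C / r = €23,700.00 / 0.093 = €254,838.7097
Discount to today: PV = €254,838.7097 / (1 + 0.093)^8 = €254,838.7097 / 2.036861 = €125,113.48

€125113.48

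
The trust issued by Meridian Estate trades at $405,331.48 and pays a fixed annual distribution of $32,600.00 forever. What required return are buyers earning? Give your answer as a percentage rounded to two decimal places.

P = C/r ⇒ r = C/P = $32,600.00/$405,331.48 = 0.080428

8.04%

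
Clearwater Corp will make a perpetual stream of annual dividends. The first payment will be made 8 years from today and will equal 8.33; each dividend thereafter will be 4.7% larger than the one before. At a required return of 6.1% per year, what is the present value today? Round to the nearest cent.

Value at end of year 7: C₁ / (r − g) = 8.33 / (0.061 − 0.047) = 595.0000
Discount to today: PV = 595.0000 / (1 + 0.061)^7 = 595.0000 / 1.513588 = 393.11

393.11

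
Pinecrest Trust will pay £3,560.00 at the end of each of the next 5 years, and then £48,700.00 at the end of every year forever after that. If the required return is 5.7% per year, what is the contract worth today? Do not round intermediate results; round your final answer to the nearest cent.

£662677.94

PV of 5-year annuity: £3,560.00 × [1 − (1+0.057)^−5] / 0.057 = 15119.19759
Perpetuity value at year 5: £48,700.00 / 0.057 = 854385.96491
PV of perpetuity: 854385.96491 / (1+0.057)^5 = 647558.73948
Total PV = 15119.19759 + 647558.73948 = 662677.93706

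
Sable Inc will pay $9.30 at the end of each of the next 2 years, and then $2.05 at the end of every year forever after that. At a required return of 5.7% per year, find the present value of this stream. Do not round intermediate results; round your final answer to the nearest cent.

PV of 2-year annuity: $9.30 × [1 − (1+0.057)^−2] / 0.057 = 17.12250
Perpetuity value at year 2: $2.05 / 0.057 = 35.96491
PV of perpetuity: 35.96491 / (1+0.057)^2 = 32.19060
Total PV = 17.12250 + 32.19060 = 49.31310

$49.31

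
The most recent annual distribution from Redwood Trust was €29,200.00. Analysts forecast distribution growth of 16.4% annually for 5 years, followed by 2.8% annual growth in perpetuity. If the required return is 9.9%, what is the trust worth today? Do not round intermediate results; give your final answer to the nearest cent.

D_1 = 33988.80000
D_2 = 39562.96320
D_3 = 46051.28916
D_4 = 53603.70059
D_5 = 62394.70748
Terminal value at year 5: TV = D_5×(1+g_2)/(r−g_2) = 64141.75929/0.071 = 903405.06048
P_0 = D_1/(1+r)^1 + D_2/(1+r)^2 + D_3/(1+r)^3 + D_4/(1+r)^4 + D_5/(1+r)^5 + TV/(1+r)^5
    = 30927.02457 + 32756.19345 + 34693.54793 + 36745.48661 + 38918.78655 + 563500.17706 = 737541.21615

€737541.22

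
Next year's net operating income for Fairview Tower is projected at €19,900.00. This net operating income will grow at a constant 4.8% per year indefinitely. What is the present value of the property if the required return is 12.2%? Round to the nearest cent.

Growing perpetuity: P = D₁ / (r − g) = €19,900.0000 / (0.122 − 0.048) = €268,918.92

€268918.92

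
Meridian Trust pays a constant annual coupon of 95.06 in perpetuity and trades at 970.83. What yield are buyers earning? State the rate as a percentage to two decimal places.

P = C/r ⇒ r = C/P = 95.06/970.83 = 0.097916

9.79%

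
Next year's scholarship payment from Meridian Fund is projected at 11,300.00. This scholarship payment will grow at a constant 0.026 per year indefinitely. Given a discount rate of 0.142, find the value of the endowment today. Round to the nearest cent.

97413.79

Growing perpetuity: P = D₁ / (r − g) = 11,300.0000 / (0.142 − 0.026) = 97,413.79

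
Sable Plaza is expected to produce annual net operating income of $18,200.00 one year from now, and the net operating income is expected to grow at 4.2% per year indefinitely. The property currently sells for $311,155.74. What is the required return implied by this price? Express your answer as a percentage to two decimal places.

P = D₁/(r − g) ⇒ r = D₁/P + g = $18,200.0000/$311,155.74 + 0.042 = 0.058492 + 0.042 = 0.100492

10.05%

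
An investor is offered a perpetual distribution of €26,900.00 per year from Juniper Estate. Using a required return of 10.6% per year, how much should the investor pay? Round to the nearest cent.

€253773.58

Level perpetuity: PV = C / r = €26,900.00 / 0.106 = €253,773.58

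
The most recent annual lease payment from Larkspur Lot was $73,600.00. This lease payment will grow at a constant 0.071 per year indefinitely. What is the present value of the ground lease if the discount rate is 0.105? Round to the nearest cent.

D₁ = D₀ × (1 + g) = $73,600.00 × 1.071 = $78,825.6000
Growing perpetuity: P = D₁ / (r − g) = $78,825.6000 / (0.105 − 0.071) = $2,318,400.00

$2318400.00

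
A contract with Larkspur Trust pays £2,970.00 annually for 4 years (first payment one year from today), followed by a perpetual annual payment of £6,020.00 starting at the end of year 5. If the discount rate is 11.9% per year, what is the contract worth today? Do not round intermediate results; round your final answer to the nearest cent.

PV of 4-year annuity: £2,970.00 × [1 − (1+0.119)^−4] / 0.119 = 9039.95968
Perpetuity value at year 4: £6,020.00 / 0.119 = 50588.23529
PV of perpetuity: 50588.23529 / (1+0.119)^4 = 32264.81533
Total PV = 9039.95968 + 32264.81533 = 41304.77501

£41304.78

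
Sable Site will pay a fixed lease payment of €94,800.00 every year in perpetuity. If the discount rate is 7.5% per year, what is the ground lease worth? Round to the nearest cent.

Level perpetuity: PV = C / r = €94,800.00 / 0.075 = €1,264,000.00

€1264000.00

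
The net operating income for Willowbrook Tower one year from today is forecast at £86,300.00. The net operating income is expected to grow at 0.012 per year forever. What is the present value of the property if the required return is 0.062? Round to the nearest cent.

£1726000.00

Growing perpetuity: P = D₁ / (r − g) = £86,300.0000 / (0.062 − 0.012) = £1,726,000.00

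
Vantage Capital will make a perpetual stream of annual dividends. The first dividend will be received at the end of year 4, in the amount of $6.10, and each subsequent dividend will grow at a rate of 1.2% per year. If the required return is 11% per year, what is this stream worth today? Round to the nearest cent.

Value at end of year 3: C₁ / (r − g) = $6.10 / (0.11 − 0.012) = $62.2449
Discount to today: PV = $62.2449 / (1 + 0.11)^3 = $62.2449 / 1.367631 = $45.51

$45.51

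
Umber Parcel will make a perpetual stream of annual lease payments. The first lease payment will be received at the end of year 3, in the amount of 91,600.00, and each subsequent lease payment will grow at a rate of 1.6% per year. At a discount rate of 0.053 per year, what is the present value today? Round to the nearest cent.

2232734.11

Value at end of year 2: C₁ / (r − g) = 91,600.00 / (0.053 − 0.016) = 2,475,675.6757
Discount to today: PV = 2,475,675.6757 / (1 + 0.053)^2 = 2,475,675.6757 / 1.108809 = 2,232,734.11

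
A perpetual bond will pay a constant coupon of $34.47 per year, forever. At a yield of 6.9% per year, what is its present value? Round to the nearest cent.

$499.57

Level perpetuity: PV = C / r = $34.47 / 0.069 = $499.57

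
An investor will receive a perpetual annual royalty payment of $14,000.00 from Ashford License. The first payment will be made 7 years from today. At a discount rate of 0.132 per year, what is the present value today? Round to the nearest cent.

$50405.22

Value at end of year 6: C / r = $14,000.00 / 0.132 = $106,060.6061
Discount to today: PV = $106,060.6061 / (1 + 0.132)^6 = $106,060.6061 / 2.104159 = $50,405.22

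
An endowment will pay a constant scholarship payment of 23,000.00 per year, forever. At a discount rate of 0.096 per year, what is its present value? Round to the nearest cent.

Level perpetuity: PV = C / r = 23,000.00 / 0.096 = 239,583.33

239583.33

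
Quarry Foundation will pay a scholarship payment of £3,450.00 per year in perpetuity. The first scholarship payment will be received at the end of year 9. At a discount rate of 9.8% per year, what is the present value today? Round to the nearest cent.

Value at end of year 8: C / r = £3,450.00 / 0.098 = £35,204.0816
Discount to today: PV = £35,204.0816 / (1 + 0.098)^8 = £35,204.0816 / 2.112607 = £16,663.81

£16663.81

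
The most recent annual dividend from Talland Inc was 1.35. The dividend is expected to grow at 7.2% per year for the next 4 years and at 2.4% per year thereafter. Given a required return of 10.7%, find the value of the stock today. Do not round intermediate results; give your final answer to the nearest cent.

19.63

D_1 = 1.44720
D_2 = 1.55140
D_3 = 1.66310
D_4 = 1.78284
Terminal value at year 4: TV = D_4×(1+g_2)/(r−g_2) = 1.82563/0.083 = 21.99555
P_0 = D_1/(1+r)^1 + D_2/(1+r)^2 + D_3/(1+r)^3 + D_4/(1+r)^4 + TV/(1+r)^4
    = 1.30732 + 1.26598 + 1.22596 + 1.18720 + 14.64685 = 19.63331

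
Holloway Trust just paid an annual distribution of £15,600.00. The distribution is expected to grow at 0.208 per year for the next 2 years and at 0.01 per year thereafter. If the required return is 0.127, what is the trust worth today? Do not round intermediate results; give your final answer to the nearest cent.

£189364.09

D_1 = 18844.80000
D_2 = 22764.51840
Terminal value at year 2: TV = D_2×(1+g_2)/(r−g_2) = 22992.16358/0.117 = 196514.21867
P_0 = D_1/(1+r)^1 + D_2/(1+r)^2 + TV/(1+r)^2
    = 16721.20674 + 17922.99711 + 154719.88961 = 189364.09346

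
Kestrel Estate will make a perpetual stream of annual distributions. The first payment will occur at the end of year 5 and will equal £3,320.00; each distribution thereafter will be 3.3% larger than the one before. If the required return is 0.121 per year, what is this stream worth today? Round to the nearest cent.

£23890.92

Value at end of year 4: C₁ / (r − g) = £3,320.00 / (0.121 − 0.033) = £37,727.2727
Discount to today: PV = £37,727.2727 / (1 + 0.121)^4 = £37,727.2727 / 1.579147 = £23,890.92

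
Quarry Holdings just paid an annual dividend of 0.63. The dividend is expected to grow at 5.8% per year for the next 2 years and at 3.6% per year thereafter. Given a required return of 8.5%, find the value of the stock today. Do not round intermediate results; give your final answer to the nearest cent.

D_1 = 0.66654
D_2 = 0.70520
Terminal value at year 2: TV = D_2×(1+g_2)/(r−g_2) = 0.73059/0.049 = 14.90993
P_0 = D_1/(1+r)^1 + D_2/(1+r)^2 + TV/(1+r)^2
    = 0.61432 + 0.59904 + 12.66532 = 13.87868

13.88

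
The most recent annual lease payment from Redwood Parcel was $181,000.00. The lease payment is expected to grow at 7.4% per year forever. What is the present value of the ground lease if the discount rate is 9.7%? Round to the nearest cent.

D₁ = D₀ × (1 + g) = $181,000.00 × 1.074 = $194,394.0000
Growing perpetuity: P = D₁ / (r − g) = $194,394.0000 / (0.097 − 0.074) = $8,451,913.04

$8451913.04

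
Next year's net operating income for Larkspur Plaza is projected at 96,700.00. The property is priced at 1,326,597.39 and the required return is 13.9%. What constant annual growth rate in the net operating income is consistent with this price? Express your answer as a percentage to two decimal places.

P = D₁/(r−g) ⇒ g = r − D₁/P = 0.139 − 96,700.00/1,326,597.39 = 0.066107

6.61%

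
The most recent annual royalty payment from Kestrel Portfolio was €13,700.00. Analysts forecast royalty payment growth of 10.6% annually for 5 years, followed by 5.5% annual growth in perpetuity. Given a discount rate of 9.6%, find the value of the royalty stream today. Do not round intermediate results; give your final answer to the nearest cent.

€439300.84

D_1 = 15152.20000
D_2 = 16758.33320
D_3 = 18534.71652
D_4 = 20499.39647
D_5 = 22672.33250
Terminal value at year 5: TV = D_5×(1+g_2)/(r−g_2) = 23919.31078/0.041 = 583397.82398
P_0 = D_1/(1+r)^1 + D_2/(1+r)^2 + D_3/(1+r)^3 + D_4/(1+r)^4 + D_5/(1+r)^5 + TV/(1+r)^5
    = 13825.00000 + 13951.14051 + 14078.43194 + 14206.88479 + 14336.50965 + 368902.87017 = 439300.83705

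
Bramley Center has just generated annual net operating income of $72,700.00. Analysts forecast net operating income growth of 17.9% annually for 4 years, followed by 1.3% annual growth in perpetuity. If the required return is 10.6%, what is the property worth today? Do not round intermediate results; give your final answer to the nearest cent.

$1364633.75

D_1 = 85713.30000
D_2 = 101055.98070
D_3 = 119145.00125
D_4 = 140471.95647
Terminal value at year 4: TV = D_4×(1+g_2)/(r−g_2) = 142298.09190/0.093 = 1530087.00970
P_0 = D_1/(1+r)^1 + D_2/(1+r)^2 + D_3/(1+r)^3 + D_4/(1+r)^4 + TV/(1+r)^4
    = 77498.46293 + 82613.64177 + 88066.44091 + 93879.14451 + 1022576.05795 = 1364633.74807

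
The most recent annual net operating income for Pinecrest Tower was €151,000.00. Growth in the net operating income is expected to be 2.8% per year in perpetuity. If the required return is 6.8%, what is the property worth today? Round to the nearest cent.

€3880700.00

D₁ = D₀ × (1 + g) = €151,000.00 × 1.028 = €155,228.0000
Growing perpetuity: P = D₁ / (r − g) = €155,228.0000 / (0.068 − 0.028) = €3,880,700.00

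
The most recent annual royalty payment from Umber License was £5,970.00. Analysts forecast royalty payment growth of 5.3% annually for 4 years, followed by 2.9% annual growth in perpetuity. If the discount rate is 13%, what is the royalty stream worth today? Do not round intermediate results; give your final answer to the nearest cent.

D_1 = 6286.41000
D_2 = 6619.58973
D_3 = 6970.42799
D_4 = 7339.86067
Terminal value at year 4: TV = D_4×(1+g_2)/(r−g_2) = 7552.71663/0.101 = 74779.37256
P_0 = D_1/(1+r)^1 + D_2/(1+r)^2 + D_3/(1+r)^3 + D_4/(1+r)^4 + TV/(1+r)^4
    = 5563.19469 + 5184.10974 + 4830.85625 + 4501.67401 + 45863.58963 = 65943.42432

£65943.42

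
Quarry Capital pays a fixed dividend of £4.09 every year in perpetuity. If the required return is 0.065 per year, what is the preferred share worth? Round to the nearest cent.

Level perpetuity: PV = C / r = £4.09 / 0.065 = £62.92

£62.92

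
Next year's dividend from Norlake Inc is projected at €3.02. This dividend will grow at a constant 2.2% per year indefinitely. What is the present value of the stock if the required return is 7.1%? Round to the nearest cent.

€61.63

Growing perpetuity: P = D₁ / (r − g) = €3.0200 / (0.071 − 0.022) = €61.63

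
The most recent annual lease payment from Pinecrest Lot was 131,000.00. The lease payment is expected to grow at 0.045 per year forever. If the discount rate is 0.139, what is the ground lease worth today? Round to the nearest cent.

1456329.79

D₁ = D₀ × (1 + g) = 131,000.00 × 1.045 = 136,895.0000
Growing perpetuity: P = D₁ / (r − g) = 136,895.0000 / (0.139 − 0.045) = 1,456,329.79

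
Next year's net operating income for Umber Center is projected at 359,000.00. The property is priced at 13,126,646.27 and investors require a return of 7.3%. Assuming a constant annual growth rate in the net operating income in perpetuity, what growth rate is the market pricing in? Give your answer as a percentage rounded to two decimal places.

P = D₁/(r−g) ⇒ g = r − D₁/P = 0.073 − 359,000.00/13,126,646.27 = 0.045651

4.57%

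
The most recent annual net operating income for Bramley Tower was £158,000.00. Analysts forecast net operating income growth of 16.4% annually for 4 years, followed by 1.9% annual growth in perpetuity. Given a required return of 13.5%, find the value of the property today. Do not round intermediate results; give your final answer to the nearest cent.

D_1 = 183912.00000
D_2 = 214073.56800
D_3 = 249181.63315
D_4 = 290047.42099
Terminal value at year 4: TV = D_4×(1+g_2)/(r−g_2) = 295558.32199/0.116 = 2547916.56886
P_0 = D_1/(1+r)^1 + D_2/(1+r)^2 + D_3/(1+r)^3 + D_4/(1+r)^4 + TV/(1+r)^4
    = 162037.00441 + 166177.15694 + 170423.09311 + 174777.51575 + 1535330.07372 = 2208744.84393

£2208744.84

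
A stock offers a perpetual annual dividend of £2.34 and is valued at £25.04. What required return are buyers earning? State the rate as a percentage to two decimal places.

P = C/r ⇒ r = C/P = £2.34/£25.04 = 0.093450

9.35%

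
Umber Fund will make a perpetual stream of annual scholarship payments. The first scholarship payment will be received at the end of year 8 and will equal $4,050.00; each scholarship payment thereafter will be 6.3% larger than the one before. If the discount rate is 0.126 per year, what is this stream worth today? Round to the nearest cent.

Value at end of year 7: C₁ / (r − g) = $4,050.00 / (0.126 − 0.063) = $64,285.7143
Discount to today: PV = $64,285.7143 / (1 + 0.126)^7 = $64,285.7143 / 2.294926 = $28,012.10

$28012.10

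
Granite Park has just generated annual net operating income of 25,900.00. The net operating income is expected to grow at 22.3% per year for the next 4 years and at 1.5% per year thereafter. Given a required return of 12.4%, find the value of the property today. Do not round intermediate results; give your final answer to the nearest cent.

D_1 = 31675.70000
D_2 = 38739.38110
D_3 = 47378.26309
D_4 = 57943.61575
Terminal value at year 4: TV = D_4×(1+g_2)/(r−g_2) = 58812.76999/0.109 = 539566.69715
P_0 = D_1/(1+r)^1 + D_2/(1+r)^2 + D_3/(1+r)^3 + D_4/(1+r)^4 + TV/(1+r)^4
    = 28181.22776 + 30663.38216 + 33364.16048 + 36302.81875 + 338049.18373 = 466560.77287

466560.77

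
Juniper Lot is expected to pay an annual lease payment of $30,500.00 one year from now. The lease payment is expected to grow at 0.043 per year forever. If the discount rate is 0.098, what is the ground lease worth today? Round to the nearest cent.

Growing perpetuity: P = D₁ / (r − g) = $30,500.0000 / (0.098 − 0.043) = $554,545.45

$554545.45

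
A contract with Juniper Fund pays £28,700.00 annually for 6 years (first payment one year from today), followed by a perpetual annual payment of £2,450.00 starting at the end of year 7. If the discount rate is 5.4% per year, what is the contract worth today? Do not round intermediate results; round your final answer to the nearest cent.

PV of 6-year annuity: £28,700.00 × [1 − (1+0.054)^−6] / 0.054 = 143827.30112
Perpetuity value at year 6: £2,450.00 / 0.054 = 45370.37037
PV of perpetuity: 45370.37037 / (1+0.054)^6 = 33092.43003
Total PV = 143827.30112 + 33092.43003 = 176919.73115

£176919.73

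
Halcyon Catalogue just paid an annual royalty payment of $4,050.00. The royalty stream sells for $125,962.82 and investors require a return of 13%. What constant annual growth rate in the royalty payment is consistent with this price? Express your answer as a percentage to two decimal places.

P = D₀(1+g)/(r−g) ⇒ P(r−g) = D₀(1+g) ⇒ g(P+D₀) = P·r − D₀
g = (P·r − D₀)/(P + D₀) = ($125,962.82×0.13 − $4,050.00) / ($125,962.82 + $4,050.00) = 0.094800

9.48%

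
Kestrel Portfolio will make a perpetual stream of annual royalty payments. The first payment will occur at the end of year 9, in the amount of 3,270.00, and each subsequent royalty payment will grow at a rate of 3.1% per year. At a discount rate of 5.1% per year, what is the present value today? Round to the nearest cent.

109823.69

Value at end of year 8: C₁ / (r − g) = 3,270.00 / (0.051 − 0.031) = 163,500.0000
Discount to today: PV = 163,500.0000 / (1 + 0.051)^8 = 163,500.0000 / 1.488750 = 109,823.69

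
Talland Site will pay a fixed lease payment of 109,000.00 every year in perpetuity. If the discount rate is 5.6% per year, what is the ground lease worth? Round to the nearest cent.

1946428.57

Level perpetuity: PV = C / r = 109,000.00 / 0.056 = 1,946,428.57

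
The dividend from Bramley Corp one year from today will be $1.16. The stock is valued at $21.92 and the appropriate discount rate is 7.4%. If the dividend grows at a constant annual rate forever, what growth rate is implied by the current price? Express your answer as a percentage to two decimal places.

P = D₁/(r−g) ⇒ g = r − D₁/P = 0.074 − $1.16/$21.92 = 0.021080

2.11%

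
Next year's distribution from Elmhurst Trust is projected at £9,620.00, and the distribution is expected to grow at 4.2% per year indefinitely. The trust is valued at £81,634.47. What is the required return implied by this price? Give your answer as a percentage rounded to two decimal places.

P = D₁/(r − g) ⇒ r = D₁/P + g = £9,620.0000/£81,634.47 + 0.042 = 0.117842 + 0.042 = 0.159842

15.98%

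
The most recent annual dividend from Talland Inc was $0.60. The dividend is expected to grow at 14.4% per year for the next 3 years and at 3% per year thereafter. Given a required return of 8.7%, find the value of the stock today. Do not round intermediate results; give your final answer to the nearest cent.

D_1 = 0.68640
D_2 = 0.78524
D_3 = 0.89832
Terminal value at year 3: TV = D_3×(1+g_2)/(r−g_2) = 0.92527/0.057 = 16.23273
P_0 = D_1/(1+r)^1 + D_2/(1+r)^2 + D_3/(1+r)^3 + TV/(1+r)^3
    = 0.63146 + 0.66458 + 0.69942 + 12.63872 = 14.63418

$14.63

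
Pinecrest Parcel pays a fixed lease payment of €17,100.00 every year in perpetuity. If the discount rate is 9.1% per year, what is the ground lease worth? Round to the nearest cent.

Level perpetuity: PV = C / r = €17,100.00 / 0.091 = €187,912.09

€187912.09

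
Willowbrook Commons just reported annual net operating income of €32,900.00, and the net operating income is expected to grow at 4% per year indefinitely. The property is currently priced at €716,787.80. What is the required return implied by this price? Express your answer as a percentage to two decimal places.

8.77%

D₁ = €32,900.00 × 1.04 = €34,216.0000
P = D₁/(r − g) ⇒ r = D₁/P + g = €34,216.0000/€716,787.80 + 0.04 = 0.047735 + 0.04 = 0.087735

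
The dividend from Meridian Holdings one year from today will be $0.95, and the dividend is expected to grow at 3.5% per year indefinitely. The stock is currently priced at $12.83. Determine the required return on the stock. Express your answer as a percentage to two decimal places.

P = D₁/(r − g) ⇒ r = D₁/P + g = $0.9500/$12.83 + 0.035 = 0.074045 + 0.035 = 0.109045

10.90%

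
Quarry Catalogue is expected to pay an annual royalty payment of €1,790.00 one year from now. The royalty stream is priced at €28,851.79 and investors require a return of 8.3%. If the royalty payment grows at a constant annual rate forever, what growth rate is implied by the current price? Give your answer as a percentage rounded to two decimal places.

P = D₁/(r−g) ⇒ g = r − D₁/P = 0.083 − €1,790.00/€28,851.79 = 0.020959

2.10%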